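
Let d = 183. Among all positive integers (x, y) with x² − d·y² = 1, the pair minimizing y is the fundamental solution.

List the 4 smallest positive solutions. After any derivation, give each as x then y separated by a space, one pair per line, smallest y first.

487 36
474337 35064
462003751 34152300
449991179137 33264305136

d=183: √d = [13; 1,1,8,1,1,26] (ℓ=6, even), read p_5/q_5
a_0=13:  p_0=13·1+0=13,  q_0=13·0+1=1
…
a_2=1:  p_2=1·14+13=27,  q_2=1·1+1=2
a_3=8:  p_3=8·27+14=230,  q_3=8·2+1=17
a_4=1:  p_4=1·230+27=257,  q_4=1·17+2=19
a_5=1:  p_5=1·257+230=487,  q_5=1·19+17=36
fundamental: x₁=487, y₁=36  (since 237169 − 183·1296 = 1)
(487+36√183)^2 = 474337 + 35064√183
(487+36√183)^3 = 462003751 + 34152300√183
(487+36√183)^4 = 449991179137 + 33264305136√183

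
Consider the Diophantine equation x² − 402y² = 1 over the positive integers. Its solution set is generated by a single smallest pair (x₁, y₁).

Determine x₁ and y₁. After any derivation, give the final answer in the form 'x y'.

401 20

[20; 20,40] for √402; ℓ=2 ⇒ convergent index 1
i=0: a=20 ⇒ p=20, q=1
i=1: a=20 ⇒ p=401, q=20
fundamental: x₁=401, y₁=20  (since 160801 − 402·400 = 1)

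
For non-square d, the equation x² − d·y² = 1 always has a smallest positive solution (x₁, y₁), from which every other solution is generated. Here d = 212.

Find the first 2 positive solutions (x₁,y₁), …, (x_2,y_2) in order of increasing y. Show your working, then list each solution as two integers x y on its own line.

66249 4550
8777860001 602865900

[14; 1,1,3,1,1,…,1,1,28] for √212; ℓ=14 ⇒ convergent index 13
i=0: a=14 ⇒ p=14, q=1
…
i=3: a=3 ⇒ p=102, q=7
…
i=6: a=1 ⇒ p=364, q=25
…
i=8: a=1 ⇒ p=2781, q=191
i=9: a=1 ⇒ p=5198, q=357
i=10: a=1 ⇒ p=7979, q=548
…
i=12: a=1 ⇒ p=37114, q=2549
i=13: a=1 ⇒ p=66249, q=4550
→ (66249, 4550).  Check: 66249²=4388930001, 212·4550²=4388930000, difference 1.
(x_2, y_2) = (66249·66249 + 212·4550·4550, 66249·4550 + 4550·66249) = (8777860001, 602865900)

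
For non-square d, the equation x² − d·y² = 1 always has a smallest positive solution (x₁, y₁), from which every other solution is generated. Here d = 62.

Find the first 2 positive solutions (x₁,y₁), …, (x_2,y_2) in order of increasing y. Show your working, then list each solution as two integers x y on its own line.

√62 → a₀=7, period (1,6,1,14); ℓ=4 even so k=3
k=0  a_k=7  p_k/q_k = 7/1
k=1  a_k=1  p_k/q_k = 8/1
k=2  a_k=6  p_k/q_k = 55/7
k=3  a_k=1  p_k/q_k = 63/8
→ (63, 8).  Check: 63²=3969, 62·8²=3968, difference 1.
(x_2, y_2) = (63·63 + 62·8·8, 63·8 + 8·63) = (7937, 1008)

63 8
7937 1008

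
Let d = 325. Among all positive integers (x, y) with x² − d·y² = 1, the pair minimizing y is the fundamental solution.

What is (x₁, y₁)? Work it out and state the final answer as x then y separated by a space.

[18; 36] for √325; ℓ=1 ⇒ convergent index 1
step 0: (18, 1)  from 18·(1,0) + (0,1)
step 1: (649, 36)  from 36·(18,1) + (1,0)
→ (649, 36).  Check: 649²=421201, 325·36²=421200, difference 1.

649 36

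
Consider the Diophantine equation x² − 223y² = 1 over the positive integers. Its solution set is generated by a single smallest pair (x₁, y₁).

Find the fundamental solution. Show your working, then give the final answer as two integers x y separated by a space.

224 15

√223 → a₀=14, period (1,13,1,28); ℓ=4 even so k=3
i=0: a=14 ⇒ p=14, q=1
…
i=2: a=13 ⇒ p=209, q=14
i=3: a=1 ⇒ p=224, q=15
(x₁, y₁) = (224, 15);  224² − 223·15² = 1 ✓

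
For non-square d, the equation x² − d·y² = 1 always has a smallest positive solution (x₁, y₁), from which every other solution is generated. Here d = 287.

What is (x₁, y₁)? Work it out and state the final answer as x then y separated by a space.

288 17

√287 = [16; 1,15,1,32, …], period ℓ=4 (even) → k=3
i=0: a=16 ⇒ p=16, q=1
…
i=2: a=15 ⇒ p=271, q=16
i=3: a=1 ⇒ p=288, q=17
fundamental: x₁=288, y₁=17  (since 82944 − 287·289 = 1)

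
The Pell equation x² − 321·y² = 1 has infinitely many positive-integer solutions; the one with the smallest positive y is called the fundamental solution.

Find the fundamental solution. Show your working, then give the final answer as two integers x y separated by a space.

d=321: √d = [17; 1,10,1,34] (ℓ=4, even), read p_3/q_3
i=0: a=17 ⇒ p=17, q=1
i=1: a=1 ⇒ p=18, q=1
i=2: a=10 ⇒ p=197, q=11
i=3: a=1 ⇒ p=215, q=12
→ (215, 12).  Check: 215²=46225, 321·12²=46224, difference 1.

215 12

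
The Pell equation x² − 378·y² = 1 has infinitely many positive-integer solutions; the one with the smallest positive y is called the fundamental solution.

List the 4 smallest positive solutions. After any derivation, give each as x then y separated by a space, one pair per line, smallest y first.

8749 450
153090001 7874100
2678768828749 137781001350
46873096812360001 2410891953748200

√378 = [19; 2,3,1,4,1,3,2,38, …], period ℓ=8 (even) → k=7
a_0=19:  p_0=19·1+0=19,  q_0=19·0+1=1
…
a_3=1:  p_3=1·136+39=175,  q_3=1·7+2=9
…
a_6=3:  p_6=3·1011+836=3869,  q_6=3·52+43=199
a_7=2:  p_7=2·3869+1011=8749,  q_7=2·199+52=450
fundamental: x₁=8749, y₁=450  (since 76545001 − 378·202500 = 1)
k=2:  x_2 = 8749·8749+378·450·450 = 153090001,  y_2 = 8749·450+450·8749 = 7874100
k=3:  x_3 = 8749·153090001+378·450·7874100 = 2678768828749,  y_3 = 8749·7874100+450·153090001 = 137781001350
k=4:  x_4 = 8749·2678768828749+378·450·137781001350 = 46873096812360001,  y_4 = 8749·137781001350+450·2678768828749 = 2410891953748200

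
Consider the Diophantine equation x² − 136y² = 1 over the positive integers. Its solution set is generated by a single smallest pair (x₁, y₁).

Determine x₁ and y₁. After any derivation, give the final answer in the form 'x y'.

√136 → a₀=11, period (1,1,1,22); ℓ=4 even so k=3
k=0  a_k=11  p_k/q_k = 11/1
…
k=2  a_k=1  p_k/q_k = 23/2
k=3  a_k=1  p_k/q_k = 35/3
fundamental: x₁=35, y₁=3  (since 1225 − 136·9 = 1)

35 3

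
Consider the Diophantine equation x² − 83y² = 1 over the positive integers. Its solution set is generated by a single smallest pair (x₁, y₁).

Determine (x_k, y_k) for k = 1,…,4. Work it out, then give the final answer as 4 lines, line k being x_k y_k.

82 9
13447 1476
2205226 242055
361643617 39695544

d=83: √d = [9; 9,18] (ℓ=2, even), read p_1/q_1
k=0  a_k=9  p_k/q_k = 9/1
k=1  a_k=9  p_k/q_k = 82/9
(x₁, y₁) = (82, 9);  82² − 83·9² = 1 ✓
(x_2, y_2) = (82·82 + 83·9·9, 82·9 + 9·82) = (13447, 1476)
(x_3, y_3) = (82·13447 + 83·9·1476, 82·1476 + 9·13447) = (2205226, 242055)
(x_4, y_4) = (82·2205226 + 83·9·242055, 82·242055 + 9·2205226) = (361643617, 39695544)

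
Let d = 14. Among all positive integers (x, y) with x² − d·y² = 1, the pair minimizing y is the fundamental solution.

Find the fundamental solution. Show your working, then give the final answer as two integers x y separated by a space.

15 4

√14 → a₀=3, period (1,2,1,6); ℓ=4 even so k=3
i=0: a=3 ⇒ p=3, q=1
i=1: a=1 ⇒ p=4, q=1
i=2: a=2 ⇒ p=11, q=3
i=3: a=1 ⇒ p=15, q=4
(x₁, y₁) = (15, 4);  15² − 14·4² = 1 ✓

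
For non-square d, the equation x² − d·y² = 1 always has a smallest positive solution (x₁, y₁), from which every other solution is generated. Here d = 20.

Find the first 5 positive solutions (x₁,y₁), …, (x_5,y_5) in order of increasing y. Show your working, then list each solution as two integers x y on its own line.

d=20: √d = [4; 2,8] (ℓ=2, even), read p_1/q_1
step 0: (4, 1)  from 4·(1,0) + (0,1)
step 1: (9, 2)  from 2·(4,1) + (1,0)
fundamental: x₁=9, y₁=2  (since 81 − 20·4 = 1)
(9+2√20)^2 = 161 + 36√20
(9+2√20)^3 = 2889 + 646√20
(9+2√20)^4 = 51841 + 11592√20
(9+2√20)^5 = 930249 + 208010√20

9 2
161 36
2889 646
51841 11592
930249 208010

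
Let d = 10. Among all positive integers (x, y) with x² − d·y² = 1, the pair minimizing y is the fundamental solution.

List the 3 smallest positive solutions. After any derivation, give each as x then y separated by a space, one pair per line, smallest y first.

19 6
721 228
27379 8658

d=10: √d = [3; 6] (ℓ=1, odd), read p_1/q_1
step 0: (3, 1)  from 3·(1,0) + (0,1)
step 1: (19, 6)  from 6·(3,1) + (1,0)
→ (19, 6).  Check: 19²=361, 10·6²=360, difference 1.
k=2:  x_2 = 19·19+10·6·6 = 721,  y_2 = 19·6+6·19 = 228
k=3:  x_3 = 19·721+10·6·228 = 27379,  y_3 = 19·228+6·721 = 8658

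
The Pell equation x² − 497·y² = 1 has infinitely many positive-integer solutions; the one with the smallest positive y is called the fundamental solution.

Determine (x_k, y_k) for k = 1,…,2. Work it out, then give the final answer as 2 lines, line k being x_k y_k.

1201887 53912
2889064721537 129592263888

√497 = [22; 3,2,2,5,6,5,2,2,3,44, …], period ℓ=10 (even) → k=9
step 0: (22, 1)  from 22·(1,0) + (0,1)
step 1: (67, 3)  from 3·(22,1) + (1,0)
…
step 3: (379, 17)  from 2·(156,7) + (67,3)
…
step 7: (143637, 6443)  from 2·(65476,2937) + (12685,569)
step 8: (352750, 15823)  from 2·(143637,6443) + (65476,2937)
step 9: (1201887, 53912)  from 3·(352750,15823) + (143637,6443)
fundamental: x₁=1201887, y₁=53912  (since 1444532360769 − 497·2906503744 = 1)
(1201887+53912√497)^2 = 2889064721537 + 129592263888√497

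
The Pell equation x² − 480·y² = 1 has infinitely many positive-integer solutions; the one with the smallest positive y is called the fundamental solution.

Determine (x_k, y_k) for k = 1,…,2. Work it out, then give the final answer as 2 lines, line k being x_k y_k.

[21; 1,9,1,42] for √480; ℓ=4 ⇒ convergent index 3
i=0: a=21 ⇒ p=21, q=1
i=1: a=1 ⇒ p=22, q=1
i=2: a=9 ⇒ p=219, q=10
i=3: a=1 ⇒ p=241, q=11
→ (241, 11).  Check: 241²=58081, 480·11²=58080, difference 1.
k=2:  x_2 = 241·241+480·11·11 = 116161,  y_2 = 241·11+11·241 = 5302

241 11
116161 5302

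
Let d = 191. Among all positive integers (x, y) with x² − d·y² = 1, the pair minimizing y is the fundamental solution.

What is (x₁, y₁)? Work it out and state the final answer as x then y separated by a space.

8994000 650783

√191 → a₀=13, period (1,4,1,1,3,…,4,1,26); ℓ=16 even so k=15
step 0: (13, 1)  from 13·(1,0) + (0,1)
…
step 4: (152, 11)  from 1·(83,6) + (69,5)
…
step 7: (2999, 217)  from 2·(1230,89) + (539,39)
…
step 9: (83433, 6037)  from 2·(40217,2910) + (2999,217)
step 10: (207083, 14984)  from 2·(83433,6037) + (40217,2910)
step 11: (704682, 50989)  from 3·(207083,14984) + (83433,6037)
…
step 14: (7377553, 533821)  from 4·(1616447,116962) + (911765,65973)
step 15: (8994000, 650783)  from 1·(7377553,533821) + (1616447,116962)
(x₁, y₁) = (8994000, 650783);  8994000² − 191·650783² = 1 ✓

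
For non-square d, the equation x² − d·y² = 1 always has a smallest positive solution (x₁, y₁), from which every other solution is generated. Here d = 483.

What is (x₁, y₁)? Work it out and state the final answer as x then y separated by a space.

22 1

d=483: √d = [21; 1,42] (ℓ=2, even), read p_1/q_1
step 0: (21, 1)  from 21·(1,0) + (0,1)
step 1: (22, 1)  from 1·(21,1) + (1,0)
→ (22, 1).  Check: 22²=484, 483·1²=483, difference 1.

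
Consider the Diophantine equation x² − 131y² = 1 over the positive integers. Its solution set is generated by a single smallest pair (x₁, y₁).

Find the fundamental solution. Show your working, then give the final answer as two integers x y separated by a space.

√131 = [11; 2,4,11,4,2,22, …], period ℓ=6 (even) → k=5
k=0  a_k=11  p_k/q_k = 11/1
k=1  a_k=2  p_k/q_k = 23/2
k=2  a_k=4  p_k/q_k = 103/9
…
k=4  a_k=4  p_k/q_k = 4727/413
k=5  a_k=2  p_k/q_k = 10610/927
(x₁, y₁) = (10610, 927);  10610² − 131·927² = 1 ✓

10610 927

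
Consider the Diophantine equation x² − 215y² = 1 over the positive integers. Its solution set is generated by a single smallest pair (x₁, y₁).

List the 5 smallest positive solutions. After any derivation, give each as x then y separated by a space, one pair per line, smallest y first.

44 3
3871 264
340604 23229
29969281 2043888
2636956124 179838915

[14; 1,1,1,28] for √215; ℓ=4 ⇒ convergent index 3
a_0=14:  p_0=14·1+0=14,  q_0=14·0+1=1
…
a_2=1:  p_2=1·15+14=29,  q_2=1·1+1=2
a_3=1:  p_3=1·29+15=44,  q_3=1·2+1=3
(x₁, y₁) = (44, 3);  44² − 215·3² = 1 ✓
(44+3√215)^2 = 3871 + 264√215
(44+3√215)^3 = 340604 + 23229√215
(44+3√215)^4 = 29969281 + 2043888√215
(44+3√215)^5 = 2636956124 + 179838915√215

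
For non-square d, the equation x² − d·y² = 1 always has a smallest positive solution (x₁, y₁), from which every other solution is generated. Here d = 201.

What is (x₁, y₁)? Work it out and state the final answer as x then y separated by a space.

[14; 5,1,1,1,2,…,1,5,28] for √201; ℓ=14 ⇒ convergent index 13
step 0: (14, 1)  from 14·(1,0) + (0,1)
…
step 3: (156, 11)  from 1·(85,6) + (71,5)
step 4: (241, 17)  from 1·(156,11) + (85,6)
…
step 6: (879, 62)  from 1·(638,45) + (241,17)
step 7: (7670, 541)  from 8·(879,62) + (638,45)
…
step 9: (24768, 1747)  from 2·(8549,603) + (7670,541)
…
step 12: (91402, 6447)  from 1·(58085,4097) + (33317,2350)
step 13: (515095, 36332)  from 5·(91402,6447) + (58085,4097)
fundamental: x₁=515095, y₁=36332  (since 265322859025 − 201·1320014224 = 1)

515095 36332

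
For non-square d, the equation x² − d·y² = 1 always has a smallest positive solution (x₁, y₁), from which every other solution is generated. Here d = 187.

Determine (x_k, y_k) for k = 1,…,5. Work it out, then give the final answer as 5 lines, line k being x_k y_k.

1682 123
5658247 413772
19034341226 1391928885
64031518226017 4682448355368
215402008277979962 15751754875529067

[13; 1,2,13,2,1,26] for √187; ℓ=6 ⇒ convergent index 5
step 0: (13, 1)  from 13·(1,0) + (0,1)
step 1: (14, 1)  from 1·(13,1) + (1,0)
step 2: (41, 3)  from 2·(14,1) + (13,1)
…
step 4: (1135, 83)  from 2·(547,40) + (41,3)
step 5: (1682, 123)  from 1·(1135,83) + (547,40)
fundamental: x₁=1682, y₁=123  (since 2829124 − 187·15129 = 1)
n=2: (1682,123)∘(1682,123) = (1682·1682+187·123·123, 1682·123+123·1682) = (5658247,413772)
n=3: (5658247,413772)∘(1682,123) = (1682·5658247+187·123·413772, 1682·413772+123·5658247) = (19034341226,1391928885)
n=4: (19034341226,1391928885)∘(1682,123) = (1682·19034341226+187·123·1391928885, 1682·1391928885+123·19034341226) = (64031518226017,4682448355368)
n=5: (64031518226017,4682448355368)∘(1682,123) = (1682·64031518226017+187·123·4682448355368, 1682·4682448355368+123·64031518226017) = (215402008277979962,15751754875529067)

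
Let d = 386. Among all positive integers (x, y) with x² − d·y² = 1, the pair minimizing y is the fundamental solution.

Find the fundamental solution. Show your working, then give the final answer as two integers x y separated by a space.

111555 5678

[19; 1,1,1,4,1,18,1,4,1,1,1,38] for √386; ℓ=12 ⇒ convergent index 11
k=0  a_k=19  p_k/q_k = 19/1
…
k=3  a_k=1  p_k/q_k = 59/3
…
k=5  a_k=1  p_k/q_k = 334/17
k=6  a_k=18  p_k/q_k = 6287/320
k=7  a_k=1  p_k/q_k = 6621/337
…
k=9  a_k=1  p_k/q_k = 39392/2005
k=10  a_k=1  p_k/q_k = 72163/3673
k=11  a_k=1  p_k/q_k = 111555/5678
fundamental: x₁=111555, y₁=5678  (since 12444518025 − 386·32239684 = 1)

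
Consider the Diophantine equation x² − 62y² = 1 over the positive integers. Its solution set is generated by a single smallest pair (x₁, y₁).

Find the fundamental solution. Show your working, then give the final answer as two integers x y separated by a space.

63 8

√62 → a₀=7, period (1,6,1,14); ℓ=4 even so k=3
a_0=7:  p_0=7·1+0=7,  q_0=7·0+1=1
a_1=1:  p_1=1·7+1=8,  q_1=1·1+0=1
a_2=6:  p_2=6·8+7=55,  q_2=6·1+1=7
a_3=1:  p_3=1·55+8=63,  q_3=1·7+1=8
→ (63, 8).  Check: 63²=3969, 62·8²=3968, difference 1.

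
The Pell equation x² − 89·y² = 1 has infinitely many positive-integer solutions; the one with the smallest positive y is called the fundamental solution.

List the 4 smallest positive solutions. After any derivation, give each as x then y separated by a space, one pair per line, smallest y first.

500001 53000
500002000001 53000106000
500003000004500001 53000212000159000
500004000010000008000001 53000318000530000212000

[9; 2,3,3,2,18] for √89; ℓ=5 ⇒ convergent index 9
i=0: a=9 ⇒ p=9, q=1
…
i=2: a=3 ⇒ p=66, q=7
i=3: a=3 ⇒ p=217, q=23
…
i=5: a=18 ⇒ p=9217, q=977
i=6: a=2 ⇒ p=18934, q=2007
i=7: a=3 ⇒ p=66019, q=6998
i=8: a=3 ⇒ p=216991, q=23001
i=9: a=2 ⇒ p=500001, q=53000
fundamental: x₁=500001, y₁=53000  (since 250001000001 − 89·2809000000 = 1)
(x_2, y_2) = (500001·500001 + 89·53000·53000, 500001·53000 + 53000·500001) = (500002000001, 53000106000)
(x_3, y_3) = (500001·500002000001 + 89·53000·53000106000, 500001·53000106000 + 53000·500002000001) = (500003000004500001, 53000212000159000)
(x_4, y_4) = (500001·500003000004500001 + 89·53000·53000212000159000, 500001·53000212000159000 + 53000·500003000004500001) = (500004000010000008000001, 53000318000530000212000)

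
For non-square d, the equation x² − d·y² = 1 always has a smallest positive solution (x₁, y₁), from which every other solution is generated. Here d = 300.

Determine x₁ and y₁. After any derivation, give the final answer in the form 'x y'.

[17; 3,8,3,34] for √300; ℓ=4 ⇒ convergent index 3
k=0  a_k=17  p_k/q_k = 17/1
…
k=2  a_k=8  p_k/q_k = 433/25
k=3  a_k=3  p_k/q_k = 1351/78
→ (1351, 78).  Check: 1351²=1825201, 300·78²=1825200, difference 1.

1351 78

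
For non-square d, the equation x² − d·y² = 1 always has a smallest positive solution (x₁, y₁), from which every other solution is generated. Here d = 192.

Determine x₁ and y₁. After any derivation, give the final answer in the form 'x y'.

√192 → a₀=13, period (1,5,1,26); ℓ=4 even so k=3
i=0: a=13 ⇒ p=13, q=1
…
i=2: a=5 ⇒ p=83, q=6
i=3: a=1 ⇒ p=97, q=7
fundamental: x₁=97, y₁=7  (since 9409 − 192·49 = 1)

97 7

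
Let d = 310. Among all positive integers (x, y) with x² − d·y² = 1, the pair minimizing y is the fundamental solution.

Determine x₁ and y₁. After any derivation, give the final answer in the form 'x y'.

√310 → a₀=17, period (1,1,1,1,5,…,1,1,34); ℓ=16 even so k=15
k=0  a_k=17  p_k/q_k = 17/1
…
k=2  a_k=1  p_k/q_k = 35/2
k=3  a_k=1  p_k/q_k = 53/3
…
k=8  a_k=2  p_k/q_k = 5687/323
…
k=10  a_k=3  p_k/q_k = 28928/1643
k=11  a_k=5  p_k/q_k = 152387/8655
k=12  a_k=1  p_k/q_k = 181315/10298
k=13  a_k=1  p_k/q_k = 333702/18953
k=14  a_k=1  p_k/q_k = 515017/29251
k=15  a_k=1  p_k/q_k = 848719/48204
→ (848719, 48204).  Check: 848719²=720323940961, 310·48204²=720323940960, difference 1.

848719 48204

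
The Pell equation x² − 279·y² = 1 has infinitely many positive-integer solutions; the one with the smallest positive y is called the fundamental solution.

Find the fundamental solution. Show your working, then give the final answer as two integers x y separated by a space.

1520 91

√279 → a₀=16, period (1,2,2,1,2,2,1,32); ℓ=8 even so k=7
a_0=16:  p_0=16·1+0=16,  q_0=16·0+1=1
a_1=1:  p_1=1·16+1=17,  q_1=1·1+0=1
a_2=2:  p_2=2·17+16=50,  q_2=2·1+1=3
a_3=2:  p_3=2·50+17=117,  q_3=2·3+1=7
a_4=1:  p_4=1·117+50=167,  q_4=1·7+3=10
a_5=2:  p_5=2·167+117=451,  q_5=2·10+7=27
a_6=2:  p_6=2·451+167=1069,  q_6=2·27+10=64
a_7=1:  p_7=1·1069+451=1520,  q_7=1·64+27=91
→ (1520, 91).  Check: 1520²=2310400, 279·91²=2310399, difference 1.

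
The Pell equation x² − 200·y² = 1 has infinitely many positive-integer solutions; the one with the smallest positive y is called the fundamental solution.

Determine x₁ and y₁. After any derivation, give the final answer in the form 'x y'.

99 7

√200 → a₀=14, period (7,28); ℓ=2 even so k=1
step 0: (14, 1)  from 14·(1,0) + (0,1)
step 1: (99, 7)  from 7·(14,1) + (1,0)
→ (99, 7).  Check: 99²=9801, 200·7²=9800, difference 1.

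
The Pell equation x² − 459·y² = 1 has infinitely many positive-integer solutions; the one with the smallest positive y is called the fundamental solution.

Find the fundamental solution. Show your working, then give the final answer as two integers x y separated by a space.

499850 23331

√459 → a₀=21, period (2,2,1,4,21,4,1,2,2,42); ℓ=10 even so k=9
a_0=21:  p_0=21·1+0=21,  q_0=21·0+1=1
a_1=2:  p_1=2·21+1=43,  q_1=2·1+0=2
a_2=2:  p_2=2·43+21=107,  q_2=2·2+1=5
a_3=1:  p_3=1·107+43=150,  q_3=1·5+2=7
a_4=4:  p_4=4·150+107=707,  q_4=4·7+5=33
…
a_6=4:  p_6=4·14997+707=60695,  q_6=4·700+33=2833
…
a_8=2:  p_8=2·75692+60695=212079,  q_8=2·3533+2833=9899
a_9=2:  p_9=2·212079+75692=499850,  q_9=2·9899+3533=23331
→ (499850, 23331).  Check: 499850²=249850022500, 459·23331²=249850022499, difference 1.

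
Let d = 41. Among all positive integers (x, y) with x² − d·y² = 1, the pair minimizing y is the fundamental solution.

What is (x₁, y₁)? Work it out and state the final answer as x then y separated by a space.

2049 320

d=41: √d = [6; 2,2,12] (ℓ=3, odd), read p_5/q_5
step 0: (6, 1)  from 6·(1,0) + (0,1)
step 1: (13, 2)  from 2·(6,1) + (1,0)
step 2: (32, 5)  from 2·(13,2) + (6,1)
step 3: (397, 62)  from 12·(32,5) + (13,2)
step 4: (826, 129)  from 2·(397,62) + (32,5)
step 5: (2049, 320)  from 2·(826,129) + (397,62)
fundamental: x₁=2049, y₁=320  (since 4198401 − 41·102400 = 1)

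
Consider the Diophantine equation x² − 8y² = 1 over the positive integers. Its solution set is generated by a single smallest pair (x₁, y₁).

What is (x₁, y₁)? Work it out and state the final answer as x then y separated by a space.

[2; 1,4] for √8; ℓ=2 ⇒ convergent index 1
k=0  a_k=2  p_k/q_k = 2/1
k=1  a_k=1  p_k/q_k = 3/1
fundamental: x₁=3, y₁=1  (since 9 − 8·1 = 1)

3 1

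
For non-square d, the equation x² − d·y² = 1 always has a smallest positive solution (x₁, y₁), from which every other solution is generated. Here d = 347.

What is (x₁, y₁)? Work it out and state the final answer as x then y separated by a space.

√347 = [18; 1,1,1,2,4,…,1,1,36, …], period ℓ=14 (even) → k=13
step 0: (18, 1)  from 18·(1,0) + (0,1)
step 1: (19, 1)  from 1·(18,1) + (1,0)
step 2: (37, 2)  from 1·(19,1) + (18,1)
step 3: (56, 3)  from 1·(37,2) + (19,1)
step 4: (149, 8)  from 2·(56,3) + (37,2)
step 5: (652, 35)  from 4·(149,8) + (56,3)
step 6: (801, 43)  from 1·(652,35) + (149,8)
step 7: (14269, 766)  from 17·(801,43) + (652,35)
step 8: (15070, 809)  from 1·(14269,766) + (801,43)
…
step 10: (164168, 8813)  from 2·(74549,4002) + (15070,809)
step 11: (238717, 12815)  from 1·(164168,8813) + (74549,4002)
step 12: (402885, 21628)  from 1·(238717,12815) + (164168,8813)
step 13: (641602, 34443)  from 1·(402885,21628) + (238717,12815)
→ (641602, 34443).  Check: 641602²=411653126404, 347·34443²=411653126403, difference 1.

641602 34443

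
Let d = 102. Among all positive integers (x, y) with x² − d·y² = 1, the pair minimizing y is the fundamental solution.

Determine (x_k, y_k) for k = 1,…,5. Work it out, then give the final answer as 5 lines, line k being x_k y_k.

101 10
20401 2020
4120901 408030
832401601 82420040
168141002501 16648440050

[10; 10,20] for √102; ℓ=2 ⇒ convergent index 1
i=0: a=10 ⇒ p=10, q=1
i=1: a=10 ⇒ p=101, q=10
→ (101, 10).  Check: 101²=10201, 102·10²=10200, difference 1.
n=2: (101,10)∘(101,10) = (101·101+102·10·10, 101·10+10·101) = (20401,2020)
n=3: (20401,2020)∘(101,10) = (101·20401+102·10·2020, 101·2020+10·20401) = (4120901,408030)
n=4: (4120901,408030)∘(101,10) = (101·4120901+102·10·408030, 101·408030+10·4120901) = (832401601,82420040)
n=5: (832401601,82420040)∘(101,10) = (101·832401601+102·10·82420040, 101·82420040+10·832401601) = (168141002501,16648440050)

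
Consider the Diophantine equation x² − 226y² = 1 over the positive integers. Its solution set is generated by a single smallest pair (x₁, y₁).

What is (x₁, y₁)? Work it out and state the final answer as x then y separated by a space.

√226 → a₀=15, period (30); ℓ=1 odd so k=1
i=0: a=15 ⇒ p=15, q=1
i=1: a=30 ⇒ p=451, q=30
fundamental: x₁=451, y₁=30  (since 203401 − 226·900 = 1)

451 30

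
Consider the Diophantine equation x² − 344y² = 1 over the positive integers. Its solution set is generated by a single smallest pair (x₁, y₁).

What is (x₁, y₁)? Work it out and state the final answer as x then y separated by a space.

10405 561

√344 → a₀=18, period (1,1,4,1,3,1,4,1,1,36); ℓ=10 even so k=9
step 0: (18, 1)  from 18·(1,0) + (0,1)
step 1: (19, 1)  from 1·(18,1) + (1,0)
step 2: (37, 2)  from 1·(19,1) + (18,1)
…
step 5: (779, 42)  from 3·(204,11) + (167,9)
…
step 7: (4711, 254)  from 4·(983,53) + (779,42)
step 8: (5694, 307)  from 1·(4711,254) + (983,53)
step 9: (10405, 561)  from 1·(5694,307) + (4711,254)
(x₁, y₁) = (10405, 561);  10405² − 344·561² = 1 ✓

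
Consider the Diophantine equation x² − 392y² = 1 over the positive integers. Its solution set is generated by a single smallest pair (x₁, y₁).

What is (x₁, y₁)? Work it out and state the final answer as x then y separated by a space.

99 5

√392 → a₀=19, period (1,3,1,38); ℓ=4 even so k=3
k=0  a_k=19  p_k/q_k = 19/1
…
k=2  a_k=3  p_k/q_k = 79/4
k=3  a_k=1  p_k/q_k = 99/5
→ (99, 5).  Check: 99²=9801, 392·5²=9800, difference 1.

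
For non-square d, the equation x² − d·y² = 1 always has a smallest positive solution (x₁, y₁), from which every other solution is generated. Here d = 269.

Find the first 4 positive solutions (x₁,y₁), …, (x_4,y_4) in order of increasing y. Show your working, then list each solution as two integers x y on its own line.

√269 = [16; 2,2,32, …], period ℓ=3 (odd) → k=5
i=0: a=16 ⇒ p=16, q=1
…
i=2: a=2 ⇒ p=82, q=5
…
i=4: a=2 ⇒ p=5396, q=329
i=5: a=2 ⇒ p=13449, q=820
(x₁, y₁) = (13449, 820);  13449² − 269·820² = 1 ✓
(x_2, y_2) = (13449·13449 + 269·820·820, 13449·820 + 820·13449) = (361751201, 22056360)
(x_3, y_3) = (13449·361751201 + 269·820·22056360, 13449·22056360 + 820·361751201) = (9730383791049, 593271970460)
(x_4, y_4) = (13449·9730383791049 + 269·820·593271970460, 13449·593271970460 + 820·9730383791049) = (261727862849884801, 15957829439376720)

13449 820
361751201 22056360
9730383791049 593271970460
261727862849884801 15957829439376720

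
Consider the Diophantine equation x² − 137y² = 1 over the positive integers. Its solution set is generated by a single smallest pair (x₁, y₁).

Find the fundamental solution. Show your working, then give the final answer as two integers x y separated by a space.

6083073 519712

√137 = [11; 1,2,2,1,1,2,2,1,22, …], period ℓ=9 (odd) → k=17
step 0: (11, 1)  from 11·(1,0) + (0,1)
…
step 3: (82, 7)  from 2·(35,3) + (12,1)
…
step 5: (199, 17)  from 1·(117,10) + (82,7)
step 6: (515, 44)  from 2·(199,17) + (117,10)
step 7: (1229, 105)  from 2·(515,44) + (199,17)
…
step 10: (41341, 3532)  from 1·(39597,3383) + (1744,149)
step 11: (122279, 10447)  from 2·(41341,3532) + (39597,3383)
…
step 13: (408178, 34873)  from 1·(285899,24426) + (122279,10447)
step 14: (694077, 59299)  from 1·(408178,34873) + (285899,24426)
step 15: (1796332, 153471)  from 2·(694077,59299) + (408178,34873)
step 16: (4286741, 366241)  from 2·(1796332,153471) + (694077,59299)
step 17: (6083073, 519712)  from 1·(4286741,366241) + (1796332,153471)
→ (6083073, 519712).  Check: 6083073²=37003777123329, 137·519712²=37003777123328, difference 1.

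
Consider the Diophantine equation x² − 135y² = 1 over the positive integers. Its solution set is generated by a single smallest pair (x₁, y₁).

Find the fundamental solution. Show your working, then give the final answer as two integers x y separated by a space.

√135 → a₀=11, period (1,1,1,1,1,1,1,22); ℓ=8 even so k=7
step 0: (11, 1)  from 11·(1,0) + (0,1)
…
step 2: (23, 2)  from 1·(12,1) + (11,1)
…
step 4: (58, 5)  from 1·(35,3) + (23,2)
…
step 6: (151, 13)  from 1·(93,8) + (58,5)
step 7: (244, 21)  from 1·(151,13) + (93,8)
→ (244, 21).  Check: 244²=59536, 135·21²=59535, difference 1.

244 21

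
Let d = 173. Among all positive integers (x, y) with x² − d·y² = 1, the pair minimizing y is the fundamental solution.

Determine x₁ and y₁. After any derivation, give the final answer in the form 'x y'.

√173 → a₀=13, period (6,1,1,6,26); ℓ=5 odd so k=9
i=0: a=13 ⇒ p=13, q=1
…
i=2: a=1 ⇒ p=92, q=7
…
i=4: a=6 ⇒ p=1118, q=85
i=5: a=26 ⇒ p=29239, q=2223
i=6: a=6 ⇒ p=176552, q=13423
…
i=8: a=1 ⇒ p=382343, q=29069
i=9: a=6 ⇒ p=2499849, q=190060
→ (2499849, 190060).  Check: 2499849²=6249245022801, 173·190060²=6249245022800, difference 1.

2499849 190060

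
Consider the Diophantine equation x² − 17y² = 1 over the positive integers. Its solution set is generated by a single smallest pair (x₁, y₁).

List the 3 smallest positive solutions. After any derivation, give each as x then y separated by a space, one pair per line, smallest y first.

[4; 8] for √17; ℓ=1 ⇒ convergent index 1
k=0  a_k=4  p_k/q_k = 4/1
k=1  a_k=8  p_k/q_k = 33/8
(x₁, y₁) = (33, 8);  33² − 17·8² = 1 ✓
(33+8√17)^2 = 2177 + 528√17
(33+8√17)^3 = 143649 + 34840√17

33 8
2177 528
143649 34840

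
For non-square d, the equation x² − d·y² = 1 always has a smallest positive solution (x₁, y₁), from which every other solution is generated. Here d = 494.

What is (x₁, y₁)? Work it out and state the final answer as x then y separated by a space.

√494 = [22; 4,2,2,1,2,1,2,2,4,44, …], period ℓ=10 (even) → k=9
k=0  a_k=22  p_k/q_k = 22/1
…
k=4  a_k=1  p_k/q_k = 689/31
…
k=6  a_k=1  p_k/q_k = 2556/115
k=7  a_k=2  p_k/q_k = 6979/314
k=8  a_k=2  p_k/q_k = 16514/743
k=9  a_k=4  p_k/q_k = 73035/3286
(x₁, y₁) = (73035, 3286);  73035² − 494·3286² = 1 ✓

73035 3286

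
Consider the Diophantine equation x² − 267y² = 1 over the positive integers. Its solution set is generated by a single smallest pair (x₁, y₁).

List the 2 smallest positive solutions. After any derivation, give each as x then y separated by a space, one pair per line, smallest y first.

2402 147
11539207 706188

[16; 2,1,15,1,2,32] for √267; ℓ=6 ⇒ convergent index 5
k=0  a_k=16  p_k/q_k = 16/1
…
k=2  a_k=1  p_k/q_k = 49/3
…
k=4  a_k=1  p_k/q_k = 817/50
k=5  a_k=2  p_k/q_k = 2402/147
→ (2402, 147).  Check: 2402²=5769604, 267·147²=5769603, difference 1.
(2402+147√267)^2 = 11539207 + 706188√267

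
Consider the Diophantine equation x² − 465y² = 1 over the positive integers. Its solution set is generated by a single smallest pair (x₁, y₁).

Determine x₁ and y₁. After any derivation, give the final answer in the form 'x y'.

15871 736

[21; 1,1,3,2,2,2,3,1,1,42] for √465; ℓ=10 ⇒ convergent index 9
step 0: (21, 1)  from 21·(1,0) + (0,1)
step 1: (22, 1)  from 1·(21,1) + (1,0)
…
step 3: (151, 7)  from 3·(43,2) + (22,1)
…
step 5: (841, 39)  from 2·(345,16) + (151,7)
…
step 7: (6922, 321)  from 3·(2027,94) + (841,39)
step 8: (8949, 415)  from 1·(6922,321) + (2027,94)
step 9: (15871, 736)  from 1·(8949,415) + (6922,321)
(x₁, y₁) = (15871, 736);  15871² − 465·736² = 1 ✓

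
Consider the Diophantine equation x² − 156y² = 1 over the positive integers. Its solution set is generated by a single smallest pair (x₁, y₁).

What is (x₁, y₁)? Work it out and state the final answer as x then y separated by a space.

25 2

[12; 2,24] for √156; ℓ=2 ⇒ convergent index 1
step 0: (12, 1)  from 12·(1,0) + (0,1)
step 1: (25, 2)  from 2·(12,1) + (1,0)
(x₁, y₁) = (25, 2);  25² − 156·2² = 1 ✓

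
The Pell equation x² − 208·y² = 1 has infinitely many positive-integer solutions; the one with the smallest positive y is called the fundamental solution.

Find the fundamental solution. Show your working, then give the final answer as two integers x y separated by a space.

d=208: √d = [14; 2,2,1,2,2,28] (ℓ=6, even), read p_5/q_5
a_0=14:  p_0=14·1+0=14,  q_0=14·0+1=1
a_1=2:  p_1=2·14+1=29,  q_1=2·1+0=2
a_2=2:  p_2=2·29+14=72,  q_2=2·2+1=5
a_3=1:  p_3=1·72+29=101,  q_3=1·5+2=7
a_4=2:  p_4=2·101+72=274,  q_4=2·7+5=19
a_5=2:  p_5=2·274+101=649,  q_5=2·19+7=45
fundamental: x₁=649, y₁=45  (since 421201 − 208·2025 = 1)

649 45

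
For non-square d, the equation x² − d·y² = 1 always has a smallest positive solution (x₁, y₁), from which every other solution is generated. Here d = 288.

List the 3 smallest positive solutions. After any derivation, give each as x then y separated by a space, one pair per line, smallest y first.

[16; 1,32] for √288; ℓ=2 ⇒ convergent index 1
step 0: (16, 1)  from 16·(1,0) + (0,1)
step 1: (17, 1)  from 1·(16,1) + (1,0)
→ (17, 1).  Check: 17²=289, 288·1²=288, difference 1.
k=2:  x_2 = 17·17+288·1·1 = 577,  y_2 = 17·1+1·17 = 34
k=3:  x_3 = 17·577+288·1·34 = 19601,  y_3 = 17·34+1·577 = 1155

17 1
577 34
19601 1155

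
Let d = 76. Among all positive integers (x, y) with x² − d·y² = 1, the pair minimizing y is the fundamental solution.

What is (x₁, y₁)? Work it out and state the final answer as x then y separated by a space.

d=76: √d = [8; 1,2,1,1,5,4,5,1,1,2,1,16] (ℓ=12, even), read p_11/q_11
k=0  a_k=8  p_k/q_k = 8/1
…
k=4  a_k=1  p_k/q_k = 61/7
k=5  a_k=5  p_k/q_k = 340/39
…
k=9  a_k=1  p_k/q_k = 16311/1871
k=10  a_k=2  p_k/q_k = 41488/4759
k=11  a_k=1  p_k/q_k = 57799/6630
fundamental: x₁=57799, y₁=6630  (since 3340724401 − 76·43956900 = 1)

57799 6630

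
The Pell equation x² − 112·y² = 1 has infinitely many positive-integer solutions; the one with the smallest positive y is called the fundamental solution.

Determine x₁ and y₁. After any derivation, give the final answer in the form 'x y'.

127 12

d=112: √d = [10; 1,1,2,1,1,20] (ℓ=6, even), read p_5/q_5
i=0: a=10 ⇒ p=10, q=1
…
i=2: a=1 ⇒ p=21, q=2
…
i=4: a=1 ⇒ p=74, q=7
i=5: a=1 ⇒ p=127, q=12
→ (127, 12).  Check: 127²=16129, 112·12²=16128, difference 1.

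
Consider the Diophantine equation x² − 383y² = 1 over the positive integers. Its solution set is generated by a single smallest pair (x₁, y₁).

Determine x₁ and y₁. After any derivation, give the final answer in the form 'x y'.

18768 959

d=383: √d = [19; 1,1,3,19,3,1,1,38] (ℓ=8, even), read p_7/q_7
step 0: (19, 1)  from 19·(1,0) + (0,1)
step 1: (20, 1)  from 1·(19,1) + (1,0)
step 2: (39, 2)  from 1·(20,1) + (19,1)
…
step 4: (2642, 135)  from 19·(137,7) + (39,2)
step 5: (8063, 412)  from 3·(2642,135) + (137,7)
step 6: (10705, 547)  from 1·(8063,412) + (2642,135)
step 7: (18768, 959)  from 1·(10705,547) + (8063,412)
fundamental: x₁=18768, y₁=959  (since 352237824 − 383·919681 = 1)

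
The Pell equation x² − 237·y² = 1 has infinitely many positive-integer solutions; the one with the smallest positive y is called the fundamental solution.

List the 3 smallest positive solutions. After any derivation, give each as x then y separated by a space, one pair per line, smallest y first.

[15; 2,1,1,7,10,7,1,1,2,30] for √237; ℓ=10 ⇒ convergent index 9
i=0: a=15 ⇒ p=15, q=1
…
i=3: a=1 ⇒ p=77, q=5
…
i=5: a=10 ⇒ p=5927, q=385
i=6: a=7 ⇒ p=42074, q=2733
…
i=8: a=1 ⇒ p=90075, q=5851
i=9: a=2 ⇒ p=228151, q=14820
fundamental: x₁=228151, y₁=14820  (since 52052878801 − 237·219632400 = 1)
k=2:  x_2 = 228151·228151+237·14820·14820 = 104105757601,  y_2 = 228151·14820+14820·228151 = 6762395640
k=3:  x_3 = 228151·104105757601+237·14820·6762395640 = 47503665404623351,  y_3 = 228151·6762395640+14820·104105757601 = 3085694655308460

228151 14820
104105757601 6762395640
47503665404623351 3085694655308460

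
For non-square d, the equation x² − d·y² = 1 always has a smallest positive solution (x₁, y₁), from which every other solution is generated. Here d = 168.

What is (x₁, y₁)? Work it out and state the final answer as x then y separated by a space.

[12; 1,24] for √168; ℓ=2 ⇒ convergent index 1
a_0=12:  p_0=12·1+0=12,  q_0=12·0+1=1
a_1=1:  p_1=1·12+1=13,  q_1=1·1+0=1
(x₁, y₁) = (13, 1);  13² − 168·1² = 1 ✓

13 1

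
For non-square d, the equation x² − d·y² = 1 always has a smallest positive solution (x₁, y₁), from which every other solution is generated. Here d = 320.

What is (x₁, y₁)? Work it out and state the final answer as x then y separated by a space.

161 9

[17; 1,7,1,34] for √320; ℓ=4 ⇒ convergent index 3
k=0  a_k=17  p_k/q_k = 17/1
k=1  a_k=1  p_k/q_k = 18/1
k=2  a_k=7  p_k/q_k = 143/8
k=3  a_k=1  p_k/q_k = 161/9
(x₁, y₁) = (161, 9);  161² − 320·9² = 1 ✓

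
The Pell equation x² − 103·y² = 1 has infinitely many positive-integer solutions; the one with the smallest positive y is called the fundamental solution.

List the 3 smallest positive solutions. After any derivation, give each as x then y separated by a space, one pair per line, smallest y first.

227528 22419
103537981567 10201900464
47115579739725224 4642436017523565

[10; 6,1,2,1,1,9,1,1,2,1,6,20] for √103; ℓ=12 ⇒ convergent index 11
k=0  a_k=10  p_k/q_k = 10/1
…
k=4  a_k=1  p_k/q_k = 274/27
…
k=10  a_k=1  p_k/q_k = 33877/3338
k=11  a_k=6  p_k/q_k = 227528/22419
fundamental: x₁=227528, y₁=22419  (since 51768990784 − 103·502611561 = 1)
(227528+22419√103)^2 = 103537981567 + 10201900464√103
(227528+22419√103)^3 = 47115579739725224 + 4642436017523565√103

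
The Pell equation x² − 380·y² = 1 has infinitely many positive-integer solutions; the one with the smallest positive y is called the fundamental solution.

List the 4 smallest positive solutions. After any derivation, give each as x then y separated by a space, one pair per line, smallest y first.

[19; 2,38] for √380; ℓ=2 ⇒ convergent index 1
a_0=19:  p_0=19·1+0=19,  q_0=19·0+1=1
a_1=2:  p_1=2·19+1=39,  q_1=2·1+0=2
(x₁, y₁) = (39, 2);  39² − 380·2² = 1 ✓
(39+2√380)^2 = 3041 + 156√380
(39+2√380)^3 = 237159 + 12166√380
(39+2√380)^4 = 18495361 + 948792√380

39 2
3041 156
237159 12166
18495361 948792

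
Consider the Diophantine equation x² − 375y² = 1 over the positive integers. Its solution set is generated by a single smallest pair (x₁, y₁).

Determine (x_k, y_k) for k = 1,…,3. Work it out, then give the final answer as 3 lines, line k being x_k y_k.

15124 781
457470751 23623688
13837575261124 714569313843

d=375: √d = [19; 2,1,2,1,5,1,2,1,2,38] (ℓ=10, even), read p_9/q_9
a_0=19:  p_0=19·1+0=19,  q_0=19·0+1=1
…
a_3=2:  p_3=2·58+39=155,  q_3=2·3+2=8
…
a_5=5:  p_5=5·213+155=1220,  q_5=5·11+8=63
a_6=1:  p_6=1·1220+213=1433,  q_6=1·63+11=74
…
a_8=1:  p_8=1·4086+1433=5519,  q_8=1·211+74=285
a_9=2:  p_9=2·5519+4086=15124,  q_9=2·285+211=781
fundamental: x₁=15124, y₁=781  (since 228735376 − 375·609961 = 1)
(x_2, y_2) = (15124·15124 + 375·781·781, 15124·781 + 781·15124) = (457470751, 23623688)
(x_3, y_3) = (15124·457470751 + 375·781·23623688, 15124·23623688 + 781·457470751) = (13837575261124, 714569313843)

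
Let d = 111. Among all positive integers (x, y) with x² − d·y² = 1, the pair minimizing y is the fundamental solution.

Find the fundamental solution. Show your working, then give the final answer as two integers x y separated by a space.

295 28

[10; 1,1,6,1,1,20] for √111; ℓ=6 ⇒ convergent index 5
k=0  a_k=10  p_k/q_k = 10/1
…
k=4  a_k=1  p_k/q_k = 158/15
k=5  a_k=1  p_k/q_k = 295/28
→ (295, 28).  Check: 295²=87025, 111·28²=87024, difference 1.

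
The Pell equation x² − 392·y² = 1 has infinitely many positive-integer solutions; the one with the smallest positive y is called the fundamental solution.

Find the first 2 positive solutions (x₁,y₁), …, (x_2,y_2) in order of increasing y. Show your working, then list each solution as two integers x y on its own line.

d=392: √d = [19; 1,3,1,38] (ℓ=4, even), read p_3/q_3
k=0  a_k=19  p_k/q_k = 19/1
k=1  a_k=1  p_k/q_k = 20/1
k=2  a_k=3  p_k/q_k = 79/4
k=3  a_k=1  p_k/q_k = 99/5
fundamental: x₁=99, y₁=5  (since 9801 − 392·25 = 1)
(x_2, y_2) = (99·99 + 392·5·5, 99·5 + 5·99) = (19601, 990)

99 5
19601 990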